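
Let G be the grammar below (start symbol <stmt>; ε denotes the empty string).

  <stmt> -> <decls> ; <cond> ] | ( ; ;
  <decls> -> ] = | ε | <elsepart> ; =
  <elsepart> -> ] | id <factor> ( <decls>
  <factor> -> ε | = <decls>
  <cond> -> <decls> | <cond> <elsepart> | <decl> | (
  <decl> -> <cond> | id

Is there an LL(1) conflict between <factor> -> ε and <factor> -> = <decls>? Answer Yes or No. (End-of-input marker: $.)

FIRST(ε) = { ε } and FIRST(= <decls>) = { = }.
The first is nullable but FOLLOW(<factor>) = { ( } is disjoint from FIRST of the second.

No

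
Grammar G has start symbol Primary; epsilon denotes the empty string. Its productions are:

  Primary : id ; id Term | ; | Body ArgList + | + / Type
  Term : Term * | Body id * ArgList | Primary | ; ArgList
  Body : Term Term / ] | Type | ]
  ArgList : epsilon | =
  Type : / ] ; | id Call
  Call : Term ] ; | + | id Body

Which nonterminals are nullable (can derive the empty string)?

Directly nullable (have an epsilon-production): ArgList.
No other nonterminal has a production whose RHS symbols are all nullable.

{ ArgList }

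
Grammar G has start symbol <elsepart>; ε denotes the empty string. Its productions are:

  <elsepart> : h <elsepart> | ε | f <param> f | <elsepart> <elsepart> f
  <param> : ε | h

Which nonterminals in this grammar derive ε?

Directly nullable (have an ε-production): <elsepart>, <param>.

{ <elsepart>, <param> }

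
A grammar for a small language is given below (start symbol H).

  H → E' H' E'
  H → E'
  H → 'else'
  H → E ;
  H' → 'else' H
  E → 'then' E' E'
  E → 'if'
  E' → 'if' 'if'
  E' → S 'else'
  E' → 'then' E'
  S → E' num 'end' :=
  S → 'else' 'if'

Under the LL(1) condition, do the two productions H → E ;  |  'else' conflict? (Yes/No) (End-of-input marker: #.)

No

FIRST(E ;) = { 'if', 'then' } and FIRST('else') = { 'else' }.
The FIRST sets are disjoint and neither alternative is nullable — no conflict.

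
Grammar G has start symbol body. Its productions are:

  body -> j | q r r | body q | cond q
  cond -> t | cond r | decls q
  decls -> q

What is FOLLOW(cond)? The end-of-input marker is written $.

In body -> cond q: add FIRST(q) = { q }.
In cond -> cond r: add FIRST(r) = { r }.
Union: FOLLOW(cond) = { q, r }.

{ q, r }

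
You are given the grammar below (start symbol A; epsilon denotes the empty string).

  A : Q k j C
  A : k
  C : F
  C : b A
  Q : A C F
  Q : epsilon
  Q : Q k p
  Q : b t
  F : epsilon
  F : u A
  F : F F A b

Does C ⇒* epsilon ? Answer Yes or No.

C : F and each of F is nullable, so C ⇒* epsilon.

Yes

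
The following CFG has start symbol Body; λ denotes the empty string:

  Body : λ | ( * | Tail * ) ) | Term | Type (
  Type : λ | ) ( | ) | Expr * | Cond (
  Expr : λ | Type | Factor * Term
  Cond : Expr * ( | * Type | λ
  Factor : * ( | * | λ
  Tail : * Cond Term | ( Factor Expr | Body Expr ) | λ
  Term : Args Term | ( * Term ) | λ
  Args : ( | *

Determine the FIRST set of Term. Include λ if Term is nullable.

{ (, *, λ }

From Term : Args Term: add FIRST(Args) = { (, * }.
Term : ( * Term ) contributes {(}.
Term : λ contributes λ.
Union: FIRST(Term) = { (, *, λ }.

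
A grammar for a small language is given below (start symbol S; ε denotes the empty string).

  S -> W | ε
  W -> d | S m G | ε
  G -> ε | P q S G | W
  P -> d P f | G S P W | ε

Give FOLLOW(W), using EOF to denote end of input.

{ EOF, d, f, m, q }

In S -> W: W is at the end, add FOLLOW(S) = { EOF, d, f, m, q }.
In G -> W: W is at the end, add FOLLOW(G) = { EOF, d, f, m, q }.
In P -> G S P W: W is at the end, add FOLLOW(P) = { d, f, m, q }.
Union: FOLLOW(W) = { EOF, d, f, m, q }.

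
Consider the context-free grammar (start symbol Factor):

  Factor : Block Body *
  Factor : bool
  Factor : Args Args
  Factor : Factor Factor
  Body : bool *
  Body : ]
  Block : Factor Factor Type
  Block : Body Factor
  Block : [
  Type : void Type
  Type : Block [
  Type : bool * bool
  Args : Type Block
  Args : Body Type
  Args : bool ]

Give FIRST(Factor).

{ [, ], bool, void }

From Factor : Block Body *: add FIRST(Block) = { [, ], bool, void }.
Factor : bool contributes {bool}.
From Factor : Args Args: add FIRST(Args) = { [, ], bool, void }.
From Factor : Factor Factor: add FIRST(Factor) = { [, ], bool, void }.
Union: FIRST(Factor) = { [, ], bool, void }.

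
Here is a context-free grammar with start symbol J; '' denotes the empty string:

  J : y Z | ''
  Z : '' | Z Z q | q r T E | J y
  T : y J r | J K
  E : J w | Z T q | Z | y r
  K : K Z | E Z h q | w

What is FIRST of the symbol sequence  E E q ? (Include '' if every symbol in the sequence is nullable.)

{ h, q, w, y }

Add FIRST(E)\{''} = { h, q, w, y }; E is nullable, continue.
Add FIRST(E)\{''} = { h, q, w, y }; E is nullable, continue.
q is a terminal; add {q} and stop.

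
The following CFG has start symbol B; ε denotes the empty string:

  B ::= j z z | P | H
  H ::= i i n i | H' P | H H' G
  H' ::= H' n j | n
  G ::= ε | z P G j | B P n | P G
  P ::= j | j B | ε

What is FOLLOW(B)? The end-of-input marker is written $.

B is the start symbol, so $ ∈ FOLLOW(B).
In G ::= B P n: add FIRST(P n) = { j, n }.
In P ::= j B: B is at the end, add FOLLOW(P) = { $, i, j, n, z }.
Union: FOLLOW(B) = { $, i, j, n, z }.

{ $, i, j, n, z }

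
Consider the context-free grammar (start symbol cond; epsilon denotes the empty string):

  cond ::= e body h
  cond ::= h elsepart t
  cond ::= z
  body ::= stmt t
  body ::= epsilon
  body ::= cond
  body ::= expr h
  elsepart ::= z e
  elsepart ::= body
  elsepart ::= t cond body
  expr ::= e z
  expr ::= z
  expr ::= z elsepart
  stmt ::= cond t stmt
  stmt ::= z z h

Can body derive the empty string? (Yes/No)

body has an epsilon-production, so body ⇒ epsilon.

Yes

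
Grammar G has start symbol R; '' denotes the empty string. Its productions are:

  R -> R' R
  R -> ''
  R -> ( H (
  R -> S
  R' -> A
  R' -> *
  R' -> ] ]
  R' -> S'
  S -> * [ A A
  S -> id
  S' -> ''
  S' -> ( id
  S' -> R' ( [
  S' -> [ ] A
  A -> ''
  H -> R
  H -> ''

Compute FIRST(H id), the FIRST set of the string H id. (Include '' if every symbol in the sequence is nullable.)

Add FIRST(H)\{''} = { (, *, [, ], id }; H is nullable, continue.
id is a terminal; add {id} and stop.

{ (, *, [, ], id }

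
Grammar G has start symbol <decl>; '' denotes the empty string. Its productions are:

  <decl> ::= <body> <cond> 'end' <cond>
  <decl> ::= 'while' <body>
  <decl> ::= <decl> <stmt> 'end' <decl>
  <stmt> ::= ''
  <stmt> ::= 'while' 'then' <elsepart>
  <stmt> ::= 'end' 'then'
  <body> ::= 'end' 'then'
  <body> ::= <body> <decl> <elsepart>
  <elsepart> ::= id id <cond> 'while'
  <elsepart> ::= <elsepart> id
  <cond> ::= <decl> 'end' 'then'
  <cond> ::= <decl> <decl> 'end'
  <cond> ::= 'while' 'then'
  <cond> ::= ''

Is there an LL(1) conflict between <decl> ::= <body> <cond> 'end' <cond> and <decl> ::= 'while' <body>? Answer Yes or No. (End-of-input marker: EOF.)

FIRST(<body> <cond> 'end' <cond>) = { 'end' } and FIRST('while' <body>) = { 'while' }.
The FIRST sets are disjoint and neither alternative is nullable — no conflict.

No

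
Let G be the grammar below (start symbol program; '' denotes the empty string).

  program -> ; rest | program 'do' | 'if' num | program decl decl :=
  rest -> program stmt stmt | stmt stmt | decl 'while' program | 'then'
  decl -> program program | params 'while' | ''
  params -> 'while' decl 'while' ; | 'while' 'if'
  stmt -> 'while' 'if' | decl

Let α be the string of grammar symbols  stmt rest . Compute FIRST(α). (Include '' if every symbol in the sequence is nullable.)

Add FIRST(stmt)\{''} = { 'if', 'while', ; }; stmt is nullable, continue.
Add FIRST(rest)\{''} = { 'if', 'then', 'while', ; }; rest is nullable, continue.
Every symbol is nullable, so include ''.

{ 'if', 'then', 'while', ;, '' }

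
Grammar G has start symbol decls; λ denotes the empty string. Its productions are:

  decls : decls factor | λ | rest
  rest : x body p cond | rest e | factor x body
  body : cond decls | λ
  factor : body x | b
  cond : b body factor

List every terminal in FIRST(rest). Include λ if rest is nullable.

rest : x body p cond contributes {x}.
From rest : rest e: add FIRST(rest) = { b, x }.
From rest : factor x body: add FIRST(factor) = { b, x }.
Union: FIRST(rest) = { b, x }.

{ b, x }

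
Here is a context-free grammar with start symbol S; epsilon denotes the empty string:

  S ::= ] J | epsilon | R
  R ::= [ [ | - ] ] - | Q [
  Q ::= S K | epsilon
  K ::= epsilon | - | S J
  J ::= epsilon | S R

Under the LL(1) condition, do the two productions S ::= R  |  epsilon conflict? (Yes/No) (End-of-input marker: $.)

Yes

FIRST(R) = { -, [, ] } and FIRST(epsilon) = { epsilon }.
The second alternative is nullable and FOLLOW(S) = { $, -, [, ] } shares - with FIRST of the first — conflict.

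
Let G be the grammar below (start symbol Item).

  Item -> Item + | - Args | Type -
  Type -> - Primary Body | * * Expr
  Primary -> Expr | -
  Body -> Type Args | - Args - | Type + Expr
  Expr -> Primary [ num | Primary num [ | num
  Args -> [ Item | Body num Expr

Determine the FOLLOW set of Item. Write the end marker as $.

Item is the start symbol, so $ ∈ FOLLOW(Item).
In Item -> Item +: add FIRST(+) = { + }.
In Args -> [ Item: Item is at the end, add FOLLOW(Args) = { $, *, +, -, [, num }.
Union: FOLLOW(Item) = { $, *, +, -, [, num }.

{ $, *, +, -, [, num }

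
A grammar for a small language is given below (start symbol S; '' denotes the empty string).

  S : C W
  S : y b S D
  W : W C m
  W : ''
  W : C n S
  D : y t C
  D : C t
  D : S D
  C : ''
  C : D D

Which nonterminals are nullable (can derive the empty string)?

Directly nullable (have an ''-production): W, C.
S : C W with every symbol nullable, so S is nullable.
No other nonterminal has a production whose RHS symbols are all nullable.

{ C, S, W }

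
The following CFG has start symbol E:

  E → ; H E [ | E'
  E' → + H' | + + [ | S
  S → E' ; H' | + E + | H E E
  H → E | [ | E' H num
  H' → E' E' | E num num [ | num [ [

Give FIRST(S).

{ +, ;, [ }

From S → E' ; H': add FIRST(E') = { +, ;, [ }.
S → + E + contributes {+}.
From S → H E E: add FIRST(H) = { +, ;, [ }.
Union: FIRST(S) = { +, ;, [ }.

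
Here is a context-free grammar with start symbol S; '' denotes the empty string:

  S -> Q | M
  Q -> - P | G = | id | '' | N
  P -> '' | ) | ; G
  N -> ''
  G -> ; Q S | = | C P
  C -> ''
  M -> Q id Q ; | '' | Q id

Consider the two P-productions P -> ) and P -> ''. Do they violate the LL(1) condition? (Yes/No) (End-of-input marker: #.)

Yes

FIRST()) = { ) } and FIRST('') = { '' }.
The second alternative is nullable and FOLLOW(P) = { #, ), -, ;, =, id } shares ) with FIRST of the first — conflict.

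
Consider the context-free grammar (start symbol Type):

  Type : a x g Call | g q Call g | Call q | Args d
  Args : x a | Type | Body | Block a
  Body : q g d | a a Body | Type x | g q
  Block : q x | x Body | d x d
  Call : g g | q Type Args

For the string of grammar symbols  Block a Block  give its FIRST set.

Add FIRST(Block) = { d, q, x }; Block is not nullable, stop.

{ d, q, x }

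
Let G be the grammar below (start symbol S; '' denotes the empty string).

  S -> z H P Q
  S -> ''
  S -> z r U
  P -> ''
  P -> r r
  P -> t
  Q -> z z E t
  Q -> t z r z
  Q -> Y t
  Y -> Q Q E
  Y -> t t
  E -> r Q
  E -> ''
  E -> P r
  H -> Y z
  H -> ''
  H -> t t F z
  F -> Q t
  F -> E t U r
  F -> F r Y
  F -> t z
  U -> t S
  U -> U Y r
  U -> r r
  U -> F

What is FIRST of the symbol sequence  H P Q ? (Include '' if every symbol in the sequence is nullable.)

{ r, t, z }

Add FIRST(H)\{''} = { t, z }; H is nullable, continue.
Add FIRST(P)\{''} = { r, t }; P is nullable, continue.
Add FIRST(Q) = { t, z }; Q is not nullable, stop.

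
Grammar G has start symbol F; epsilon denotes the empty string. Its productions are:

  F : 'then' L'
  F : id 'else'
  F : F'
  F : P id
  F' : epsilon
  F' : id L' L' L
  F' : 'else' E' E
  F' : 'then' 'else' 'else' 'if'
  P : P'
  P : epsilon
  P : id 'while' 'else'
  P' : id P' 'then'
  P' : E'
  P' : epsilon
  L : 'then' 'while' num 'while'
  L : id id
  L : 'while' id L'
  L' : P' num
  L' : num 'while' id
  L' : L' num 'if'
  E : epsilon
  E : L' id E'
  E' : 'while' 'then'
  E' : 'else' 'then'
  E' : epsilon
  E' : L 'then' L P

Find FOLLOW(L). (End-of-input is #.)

{ #, 'else', 'then', 'while', id, num }

In F' : id L' L' L: L is at the end, add FOLLOW(F') = { # }.
In E' : L 'then' L P: add FIRST('then' L P) = { 'then' }.
In E' : L 'then' L P: add FIRST(P)\{epsilon} = { 'else', 'then', 'while', id }.
  Since P is nullable, also add FOLLOW(E') = { #, 'else', 'then', 'while', id, num }.
Union: FOLLOW(L) = { #, 'else', 'then', 'while', id, num }.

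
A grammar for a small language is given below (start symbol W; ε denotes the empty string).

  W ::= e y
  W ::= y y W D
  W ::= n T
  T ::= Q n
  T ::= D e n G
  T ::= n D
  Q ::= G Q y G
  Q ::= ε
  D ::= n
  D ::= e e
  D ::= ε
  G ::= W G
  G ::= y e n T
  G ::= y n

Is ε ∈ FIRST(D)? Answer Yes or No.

Yes

D has an ε-production, so D ⇒ ε.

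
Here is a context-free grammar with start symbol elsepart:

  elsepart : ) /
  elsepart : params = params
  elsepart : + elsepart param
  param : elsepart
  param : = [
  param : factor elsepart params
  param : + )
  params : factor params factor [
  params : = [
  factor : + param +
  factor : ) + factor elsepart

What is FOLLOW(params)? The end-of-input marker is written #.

{ #, ), +, =, [ }

In elsepart : params = params: add FIRST(= params) = { = }.
In elsepart : params = params: params is at the end, add FOLLOW(elsepart) = { #, ), +, =, [ }.
In param : factor elsepart params: params is at the end, add FOLLOW(param) = { #, ), +, =, [ }.
In params : factor params factor [: add FIRST(factor [) = { ), + }.
Union: FOLLOW(params) = { #, ), +, =, [ }.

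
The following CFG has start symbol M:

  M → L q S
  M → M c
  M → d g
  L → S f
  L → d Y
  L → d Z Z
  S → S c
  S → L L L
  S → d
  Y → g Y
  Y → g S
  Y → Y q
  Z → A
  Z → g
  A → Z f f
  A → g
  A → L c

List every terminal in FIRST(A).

From A → Z f f: add FIRST(Z) = { d, g }.
A → g contributes {g}.
From A → L c: add FIRST(L) = { d }.
Union: FIRST(A) = { d, g }.

{ d, g }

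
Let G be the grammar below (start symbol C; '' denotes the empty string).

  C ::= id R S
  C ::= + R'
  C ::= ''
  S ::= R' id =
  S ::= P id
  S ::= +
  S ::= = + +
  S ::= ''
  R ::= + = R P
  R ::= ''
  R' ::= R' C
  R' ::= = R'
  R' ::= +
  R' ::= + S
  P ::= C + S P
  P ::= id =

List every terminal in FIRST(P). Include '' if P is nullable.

From P ::= C + S P: C nullable, take FIRST(C) ∪ {+} = { +, id }.
P ::= id = contributes {id}.
Union: FIRST(P) = { +, id }.

{ +, id }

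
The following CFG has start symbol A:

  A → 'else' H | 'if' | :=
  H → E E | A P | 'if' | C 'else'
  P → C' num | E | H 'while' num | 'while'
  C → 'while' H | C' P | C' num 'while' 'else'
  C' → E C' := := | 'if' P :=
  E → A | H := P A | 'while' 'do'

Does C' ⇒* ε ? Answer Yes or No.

No

No nonterminal in this grammar is nullable.
No production of C' has an RHS whose symbols are all nullable, so C' is not nullable.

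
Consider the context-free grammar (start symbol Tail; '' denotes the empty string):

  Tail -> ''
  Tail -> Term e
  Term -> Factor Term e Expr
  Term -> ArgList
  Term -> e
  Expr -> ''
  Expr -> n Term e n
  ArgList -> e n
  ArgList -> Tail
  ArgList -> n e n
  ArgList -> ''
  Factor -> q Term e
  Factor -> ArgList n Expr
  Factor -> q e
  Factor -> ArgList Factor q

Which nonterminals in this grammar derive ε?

{ ArgList, Expr, Tail, Term }

Directly nullable (have an ''-production): Tail, Expr, ArgList.
Term -> ArgList with every symbol nullable, so Term is nullable.
No other nonterminal has a production whose RHS symbols are all nullable.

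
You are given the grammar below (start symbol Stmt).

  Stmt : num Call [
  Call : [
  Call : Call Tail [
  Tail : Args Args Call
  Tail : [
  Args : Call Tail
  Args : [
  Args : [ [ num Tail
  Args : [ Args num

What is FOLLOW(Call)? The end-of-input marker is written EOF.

In Stmt : num Call [: add FIRST([) = { [ }.
In Call : Call Tail [: add FIRST(Tail [) = { [ }.
In Tail : Args Args Call: Call is at the end, add FOLLOW(Tail) = { [, num }.
In Args : Call Tail: add FIRST(Tail) = { [ }.
Union: FOLLOW(Call) = { [, num }.

{ [, num }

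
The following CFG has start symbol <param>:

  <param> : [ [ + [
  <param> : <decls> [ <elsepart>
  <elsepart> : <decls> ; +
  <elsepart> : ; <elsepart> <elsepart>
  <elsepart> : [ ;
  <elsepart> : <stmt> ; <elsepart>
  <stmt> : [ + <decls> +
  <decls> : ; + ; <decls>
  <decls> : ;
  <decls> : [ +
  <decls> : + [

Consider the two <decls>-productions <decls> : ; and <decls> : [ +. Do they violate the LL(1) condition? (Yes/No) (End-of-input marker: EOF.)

FIRST(;) = { ; } and FIRST([ +) = { [ }.
The FIRST sets are disjoint and neither alternative is nullable — no conflict.

No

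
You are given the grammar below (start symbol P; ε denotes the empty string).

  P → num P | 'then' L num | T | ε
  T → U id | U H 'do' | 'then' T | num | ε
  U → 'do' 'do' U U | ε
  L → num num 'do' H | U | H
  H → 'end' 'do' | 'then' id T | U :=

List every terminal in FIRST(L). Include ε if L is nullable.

{ 'do', 'end', 'then', :=, num, ε }

L → num num 'do' H contributes {num}.
From L → U: add FIRST(U) = { 'do', ε } (including ε since U is nullable).
From L → H: add FIRST(H) = { 'do', 'end', 'then', := }.
Union: FIRST(L) = { 'do', 'end', 'then', :=, num, ε }.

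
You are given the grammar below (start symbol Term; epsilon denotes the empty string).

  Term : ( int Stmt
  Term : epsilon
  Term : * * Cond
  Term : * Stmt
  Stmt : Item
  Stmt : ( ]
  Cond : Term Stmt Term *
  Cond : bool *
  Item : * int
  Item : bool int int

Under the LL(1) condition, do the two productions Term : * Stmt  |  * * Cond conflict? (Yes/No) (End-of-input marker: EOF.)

FIRST(* Stmt) = { * } and FIRST(* * Cond) = { * }.
Both contain *, so the two alternatives are not disjoint — LL(1) conflict.

Yes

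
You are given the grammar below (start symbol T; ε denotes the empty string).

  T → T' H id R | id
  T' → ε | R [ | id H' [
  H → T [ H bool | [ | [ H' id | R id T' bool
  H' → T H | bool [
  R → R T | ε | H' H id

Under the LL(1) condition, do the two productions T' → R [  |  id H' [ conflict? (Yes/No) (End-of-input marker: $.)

Yes

FIRST(R [) = { [, bool, id } and FIRST(id H' [) = { id }.
Both contain id, so the two alternatives are not disjoint — LL(1) conflict.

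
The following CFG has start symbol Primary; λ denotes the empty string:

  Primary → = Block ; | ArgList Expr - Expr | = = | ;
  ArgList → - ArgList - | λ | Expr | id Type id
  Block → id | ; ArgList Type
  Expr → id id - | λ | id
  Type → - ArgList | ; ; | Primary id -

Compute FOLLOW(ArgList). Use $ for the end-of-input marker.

In Primary → ArgList Expr - Expr: add FIRST(Expr - Expr) = { -, id }.
In ArgList → - ArgList -: add FIRST(-) = { - }.
In Block → ; ArgList Type: add FIRST(Type) = { -, ;, =, id }.
In Type → - ArgList: ArgList is at the end, add FOLLOW(Type) = { ;, id }.
Union: FOLLOW(ArgList) = { -, ;, =, id }.

{ -, ;, =, id }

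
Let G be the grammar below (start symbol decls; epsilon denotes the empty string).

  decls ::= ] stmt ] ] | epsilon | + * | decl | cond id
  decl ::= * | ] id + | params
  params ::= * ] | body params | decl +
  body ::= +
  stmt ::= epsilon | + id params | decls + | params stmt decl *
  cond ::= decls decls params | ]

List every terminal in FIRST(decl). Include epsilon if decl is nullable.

decl ::= * contributes {*}.
decl ::= ] id + contributes {]}.
From decl ::= params: add FIRST(params) = { *, +, ] }.
Union: FIRST(decl) = { *, +, ] }.

{ *, +, ] }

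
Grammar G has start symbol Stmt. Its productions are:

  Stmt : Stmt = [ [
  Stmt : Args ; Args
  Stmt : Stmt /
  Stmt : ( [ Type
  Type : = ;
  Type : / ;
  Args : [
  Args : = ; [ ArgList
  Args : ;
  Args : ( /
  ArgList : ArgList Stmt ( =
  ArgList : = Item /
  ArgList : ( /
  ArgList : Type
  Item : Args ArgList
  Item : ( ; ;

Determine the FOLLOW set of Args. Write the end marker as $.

In Stmt : Args ; Args: add FIRST(; Args) = { ; }.
In Stmt : Args ; Args: Args is at the end, add FOLLOW(Stmt) = { $, (, /, = }.
In Item : Args ArgList: add FIRST(ArgList) = { (, /, = }.
Union: FOLLOW(Args) = { $, (, /, ;, = }.

{ $, (, /, ;, = }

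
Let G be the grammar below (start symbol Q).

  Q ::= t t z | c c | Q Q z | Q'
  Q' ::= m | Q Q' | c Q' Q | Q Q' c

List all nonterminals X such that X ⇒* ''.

No nonterminal has an empty production or an RHS whose symbols are all nullable.

{ } (none)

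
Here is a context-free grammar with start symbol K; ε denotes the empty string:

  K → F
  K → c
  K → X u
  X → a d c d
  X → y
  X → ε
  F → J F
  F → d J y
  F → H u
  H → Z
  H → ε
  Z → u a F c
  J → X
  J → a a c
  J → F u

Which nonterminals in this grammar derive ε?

{ H, J, X }

Directly nullable (have an ε-production): X, H.
J → X with every symbol nullable, so J is nullable.
No other nonterminal has a production whose RHS symbols are all nullable.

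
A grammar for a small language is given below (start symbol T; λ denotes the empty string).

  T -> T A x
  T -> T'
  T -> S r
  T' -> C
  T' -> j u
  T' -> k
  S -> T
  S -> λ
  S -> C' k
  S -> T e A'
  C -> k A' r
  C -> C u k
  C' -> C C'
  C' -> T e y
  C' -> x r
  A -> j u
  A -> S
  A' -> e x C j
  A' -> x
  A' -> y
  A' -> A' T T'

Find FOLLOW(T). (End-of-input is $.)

{ $, e, j, k, r, x }

T is the start symbol, so $ ∈ FOLLOW(T).
In T -> T A x: add FIRST(A x) = { j, k, r, x }.
In S -> T: T is at the end, add FOLLOW(S) = { r, x }.
In S -> T e A': add FIRST(e A') = { e }.
In C' -> T e y: add FIRST(e y) = { e }.
In A' -> A' T T': add FIRST(T') = { j, k }.
Union: FOLLOW(T) = { $, e, j, k, r, x }.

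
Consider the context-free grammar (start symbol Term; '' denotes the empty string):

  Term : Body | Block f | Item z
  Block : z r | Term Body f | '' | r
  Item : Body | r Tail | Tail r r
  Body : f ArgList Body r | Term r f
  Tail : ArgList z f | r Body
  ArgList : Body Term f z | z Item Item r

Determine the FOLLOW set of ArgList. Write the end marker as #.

{ f, r, z }

In Body : f ArgList Body r: add FIRST(Body r) = { f, r, z }.
In Tail : ArgList z f: add FIRST(z f) = { z }.
Union: FOLLOW(ArgList) = { f, r, z }.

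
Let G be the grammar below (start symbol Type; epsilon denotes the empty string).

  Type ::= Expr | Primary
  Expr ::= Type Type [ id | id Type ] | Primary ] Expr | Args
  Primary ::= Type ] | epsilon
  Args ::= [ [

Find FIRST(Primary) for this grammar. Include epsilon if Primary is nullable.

From Primary ::= Type ]: Type nullable, take FIRST(Type) ∪ {]} = { [, ], id }.
Primary ::= epsilon contributes epsilon.
Union: FIRST(Primary) = { [, ], id, epsilon }.

{ [, ], id, epsilon }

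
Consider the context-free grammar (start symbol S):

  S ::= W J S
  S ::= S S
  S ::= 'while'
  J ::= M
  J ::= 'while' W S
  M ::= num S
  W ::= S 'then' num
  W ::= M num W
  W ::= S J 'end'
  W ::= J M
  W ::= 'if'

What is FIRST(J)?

From J ::= M: add FIRST(M) = { num }.
J ::= 'while' W S contributes {'while'}.
Union: FIRST(J) = { 'while', num }.

{ 'while', num }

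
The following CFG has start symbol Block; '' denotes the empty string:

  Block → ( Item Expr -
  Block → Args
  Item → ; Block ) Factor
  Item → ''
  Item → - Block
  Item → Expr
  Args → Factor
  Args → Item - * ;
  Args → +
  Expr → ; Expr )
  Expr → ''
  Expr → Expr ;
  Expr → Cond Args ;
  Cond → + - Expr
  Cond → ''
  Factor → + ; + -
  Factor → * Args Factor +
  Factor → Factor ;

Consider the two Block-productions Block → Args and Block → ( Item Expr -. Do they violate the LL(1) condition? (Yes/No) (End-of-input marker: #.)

FIRST(Args) = { *, +, -, ; } and FIRST(( Item Expr -) = { ( }.
The FIRST sets are disjoint and neither alternative is nullable — no conflict.

No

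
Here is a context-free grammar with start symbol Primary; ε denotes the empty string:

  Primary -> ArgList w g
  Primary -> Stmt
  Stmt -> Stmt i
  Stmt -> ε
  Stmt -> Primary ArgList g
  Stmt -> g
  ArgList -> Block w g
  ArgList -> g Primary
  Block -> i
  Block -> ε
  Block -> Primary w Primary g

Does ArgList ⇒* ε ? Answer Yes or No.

Nullable nonterminals: Block, Primary, Stmt.
No production of ArgList has an RHS whose symbols are all nullable, so ArgList is not nullable.

No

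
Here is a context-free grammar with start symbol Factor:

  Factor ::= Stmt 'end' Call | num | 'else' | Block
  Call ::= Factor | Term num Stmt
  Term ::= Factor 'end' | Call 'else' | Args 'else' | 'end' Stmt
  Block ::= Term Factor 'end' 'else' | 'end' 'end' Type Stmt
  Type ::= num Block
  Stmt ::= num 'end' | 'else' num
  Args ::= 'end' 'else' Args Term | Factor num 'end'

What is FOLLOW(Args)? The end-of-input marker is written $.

{ 'else', 'end', num }

In Term ::= Args 'else': add FIRST('else') = { 'else' }.
In Args ::= 'end' 'else' Args Term: add FIRST(Term) = { 'else', 'end', num }.
Union: FOLLOW(Args) = { 'else', 'end', num }.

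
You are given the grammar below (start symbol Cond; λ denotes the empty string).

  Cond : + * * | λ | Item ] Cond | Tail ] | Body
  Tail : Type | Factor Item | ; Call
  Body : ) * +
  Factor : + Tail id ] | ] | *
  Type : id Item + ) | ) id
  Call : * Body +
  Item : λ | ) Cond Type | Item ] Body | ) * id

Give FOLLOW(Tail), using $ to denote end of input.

{ ], id }

In Cond : Tail ]: add FIRST(]) = { ] }.
In Factor : + Tail id ]: add FIRST(id ]) = { id }.
Union: FOLLOW(Tail) = { ], id }.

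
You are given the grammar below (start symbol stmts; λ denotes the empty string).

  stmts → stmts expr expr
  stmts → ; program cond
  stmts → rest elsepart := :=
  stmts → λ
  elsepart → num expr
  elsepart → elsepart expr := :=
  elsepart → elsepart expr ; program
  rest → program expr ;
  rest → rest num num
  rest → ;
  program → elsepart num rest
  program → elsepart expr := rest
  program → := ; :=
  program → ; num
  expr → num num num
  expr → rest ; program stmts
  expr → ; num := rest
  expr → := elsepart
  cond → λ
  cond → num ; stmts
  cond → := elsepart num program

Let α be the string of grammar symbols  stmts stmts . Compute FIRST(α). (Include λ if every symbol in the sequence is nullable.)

{ :=, ;, num, λ }

Add FIRST(stmts)\{λ} = { :=, ;, num }; stmts is nullable, continue.
Add FIRST(stmts)\{λ} = { :=, ;, num }; stmts is nullable, continue.
Every symbol is nullable, so include λ.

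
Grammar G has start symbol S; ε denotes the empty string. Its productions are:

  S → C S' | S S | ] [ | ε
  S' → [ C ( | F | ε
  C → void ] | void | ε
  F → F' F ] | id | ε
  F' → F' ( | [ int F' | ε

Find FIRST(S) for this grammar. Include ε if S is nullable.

From S → C S': C, S' nullable, take FIRST(C) ∪ FIRST(S') = { (, [, ], id, void }; also ε since the whole RHS is nullable.
From S → S S: S, S nullable, take FIRST(S) ∪ FIRST(S) = { (, [, ], id, void }; also ε since the whole RHS is nullable.
S → ] [ contributes {]}.
S → ε contributes ε.
Union: FIRST(S) = { (, [, ], id, void, ε }.

{ (, [, ], id, void, ε }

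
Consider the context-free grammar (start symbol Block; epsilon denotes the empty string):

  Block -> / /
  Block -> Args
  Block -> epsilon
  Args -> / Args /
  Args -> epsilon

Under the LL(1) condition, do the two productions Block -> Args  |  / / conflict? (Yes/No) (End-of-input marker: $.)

FIRST(Args) = { /, epsilon } and FIRST(/ /) = { / }.
Both contain /, so the two alternatives are not disjoint — LL(1) conflict.

Yes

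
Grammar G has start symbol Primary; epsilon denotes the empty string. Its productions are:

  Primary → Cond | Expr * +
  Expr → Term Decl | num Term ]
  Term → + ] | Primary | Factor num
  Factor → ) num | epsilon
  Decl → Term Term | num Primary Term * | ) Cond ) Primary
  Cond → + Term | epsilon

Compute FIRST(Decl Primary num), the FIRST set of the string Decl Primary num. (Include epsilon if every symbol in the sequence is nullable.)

{ ), *, +, num }

Add FIRST(Decl)\{epsilon} = { ), *, +, num }; Decl is nullable, continue.
Add FIRST(Primary)\{epsilon} = { ), *, +, num }; Primary is nullable, continue.
num is a terminal; add {num} and stop.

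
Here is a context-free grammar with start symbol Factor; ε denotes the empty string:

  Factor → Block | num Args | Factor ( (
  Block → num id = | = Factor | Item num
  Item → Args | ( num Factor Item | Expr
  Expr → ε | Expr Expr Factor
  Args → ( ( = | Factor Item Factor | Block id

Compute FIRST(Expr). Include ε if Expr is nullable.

{ (, =, num, ε }

Expr → ε contributes ε.
From Expr → Expr Expr Factor: Expr, Expr nullable, take FIRST(Expr) ∪ FIRST(Expr) ∪ FIRST(Factor) = { (, =, num }.
Union: FIRST(Expr) = { (, =, num, ε }.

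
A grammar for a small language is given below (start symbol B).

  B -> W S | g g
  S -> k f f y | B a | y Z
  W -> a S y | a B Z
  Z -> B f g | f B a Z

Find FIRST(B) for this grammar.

From B -> W S: add FIRST(W) = { a }.
B -> g g contributes {g}.
Union: FIRST(B) = { a, g }.

{ a, g }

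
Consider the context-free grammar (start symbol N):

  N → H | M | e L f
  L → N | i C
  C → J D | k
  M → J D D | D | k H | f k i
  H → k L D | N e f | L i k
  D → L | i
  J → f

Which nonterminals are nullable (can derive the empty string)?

No nonterminal has an empty production or an RHS whose symbols are all nullable.

{ } (none)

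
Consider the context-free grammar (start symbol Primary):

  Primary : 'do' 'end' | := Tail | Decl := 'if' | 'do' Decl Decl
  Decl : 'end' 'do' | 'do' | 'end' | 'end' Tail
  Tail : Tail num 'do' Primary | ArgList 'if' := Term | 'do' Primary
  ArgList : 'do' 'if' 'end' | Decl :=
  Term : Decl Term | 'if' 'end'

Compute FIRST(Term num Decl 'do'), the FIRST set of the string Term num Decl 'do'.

Add FIRST(Term) = { 'do', 'end', 'if' }; Term is not nullable, stop.

{ 'do', 'end', 'if' }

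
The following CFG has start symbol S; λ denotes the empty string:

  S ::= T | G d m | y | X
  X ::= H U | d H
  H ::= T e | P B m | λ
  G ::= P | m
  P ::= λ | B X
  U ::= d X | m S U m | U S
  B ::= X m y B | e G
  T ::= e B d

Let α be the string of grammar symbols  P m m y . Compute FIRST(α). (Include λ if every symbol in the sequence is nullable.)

{ d, e, m }

Add FIRST(P)\{λ} = { d, e, m }; P is nullable, continue.
m is a terminal; add {m} and stop.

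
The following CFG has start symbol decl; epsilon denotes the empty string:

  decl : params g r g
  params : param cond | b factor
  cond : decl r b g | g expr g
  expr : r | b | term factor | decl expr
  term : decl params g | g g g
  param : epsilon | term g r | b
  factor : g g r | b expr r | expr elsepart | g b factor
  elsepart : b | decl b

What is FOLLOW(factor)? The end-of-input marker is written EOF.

In params : b factor: factor is at the end, add FOLLOW(params) = { g }.
In expr : term factor: factor is at the end, add FOLLOW(expr) = { b, g, r }.
In factor : g b factor: factor is at the end, add FOLLOW(factor) = { b, g, r }.
Union: FOLLOW(factor) = { b, g, r }.

{ b, g, r }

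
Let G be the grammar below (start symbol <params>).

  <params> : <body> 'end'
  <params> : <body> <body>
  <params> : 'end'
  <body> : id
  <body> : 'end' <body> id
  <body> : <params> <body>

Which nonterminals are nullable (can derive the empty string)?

{ } (none)

No nonterminal has an empty production or an RHS whose symbols are all nullable.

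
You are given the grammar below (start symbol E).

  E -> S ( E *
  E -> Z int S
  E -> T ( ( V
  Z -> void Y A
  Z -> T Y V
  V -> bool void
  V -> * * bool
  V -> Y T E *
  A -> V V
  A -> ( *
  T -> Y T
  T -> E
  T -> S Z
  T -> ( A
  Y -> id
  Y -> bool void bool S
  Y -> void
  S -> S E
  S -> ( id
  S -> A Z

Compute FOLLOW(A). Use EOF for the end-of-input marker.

In Z -> void Y A: A is at the end, add FOLLOW(Z) = { EOF, (, *, bool, id, int, void }.
In T -> ( A: A is at the end, add FOLLOW(T) = { (, *, bool, id, void }.
In S -> A Z: add FIRST(Z) = { (, *, bool, id, void }.
Union: FOLLOW(A) = { EOF, (, *, bool, id, int, void }.

{ EOF, (, *, bool, id, int, void }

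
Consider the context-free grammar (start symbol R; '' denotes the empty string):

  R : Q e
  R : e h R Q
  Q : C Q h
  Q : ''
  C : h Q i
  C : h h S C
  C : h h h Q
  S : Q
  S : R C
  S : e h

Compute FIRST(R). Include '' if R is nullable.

From R : Q e: Q nullable, take FIRST(Q) ∪ {e} = { e, h }.
R : e h R Q contributes {e}.
Union: FIRST(R) = { e, h }.

{ e, h }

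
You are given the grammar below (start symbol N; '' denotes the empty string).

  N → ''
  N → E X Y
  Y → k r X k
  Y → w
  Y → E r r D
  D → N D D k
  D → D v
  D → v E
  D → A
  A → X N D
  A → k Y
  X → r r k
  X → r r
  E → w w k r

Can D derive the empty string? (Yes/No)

No

Nullable nonterminals: N.
No production of D has an RHS whose symbols are all nullable, so D is not nullable.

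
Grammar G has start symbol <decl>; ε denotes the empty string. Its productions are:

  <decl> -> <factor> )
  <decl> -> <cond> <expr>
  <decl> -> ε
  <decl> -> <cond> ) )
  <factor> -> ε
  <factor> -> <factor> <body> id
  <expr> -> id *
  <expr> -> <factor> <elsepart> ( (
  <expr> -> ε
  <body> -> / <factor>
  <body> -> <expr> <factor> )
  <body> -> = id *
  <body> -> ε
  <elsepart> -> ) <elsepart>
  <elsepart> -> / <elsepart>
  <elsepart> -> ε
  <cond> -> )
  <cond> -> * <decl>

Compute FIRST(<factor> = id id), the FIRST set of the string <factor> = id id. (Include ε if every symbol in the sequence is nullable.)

{ (, ), /, =, id }

Add FIRST(<factor>)\{ε} = { (, ), /, =, id }; <factor> is nullable, continue.
= is a terminal; add {=} and stop.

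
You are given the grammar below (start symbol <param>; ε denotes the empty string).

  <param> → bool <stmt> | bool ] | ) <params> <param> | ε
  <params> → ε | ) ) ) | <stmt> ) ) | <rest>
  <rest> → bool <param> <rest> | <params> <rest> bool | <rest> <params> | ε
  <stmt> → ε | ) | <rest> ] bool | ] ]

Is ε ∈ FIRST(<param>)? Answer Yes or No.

<param> has an ε-production, so <param> ⇒ ε.

Yes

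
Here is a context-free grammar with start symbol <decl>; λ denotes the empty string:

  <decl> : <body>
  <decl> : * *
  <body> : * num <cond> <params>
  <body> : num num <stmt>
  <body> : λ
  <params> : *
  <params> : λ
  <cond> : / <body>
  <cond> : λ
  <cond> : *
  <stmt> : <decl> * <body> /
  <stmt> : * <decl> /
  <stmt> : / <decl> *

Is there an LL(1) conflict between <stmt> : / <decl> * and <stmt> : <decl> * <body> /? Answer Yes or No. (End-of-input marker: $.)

FIRST(/ <decl> *) = { / } and FIRST(<decl> * <body> /) = { *, num }.
The FIRST sets are disjoint and neither alternative is nullable — no conflict.

No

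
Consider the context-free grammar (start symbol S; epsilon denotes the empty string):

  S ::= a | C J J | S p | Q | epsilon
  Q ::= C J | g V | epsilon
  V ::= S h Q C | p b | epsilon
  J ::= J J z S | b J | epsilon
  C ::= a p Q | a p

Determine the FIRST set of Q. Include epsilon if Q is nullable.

{ a, g, epsilon }

From Q ::= C J: add FIRST(C) = { a }.
Q ::= g V contributes {g}.
Q ::= epsilon contributes epsilon.
Union: FIRST(Q) = { a, g, epsilon }.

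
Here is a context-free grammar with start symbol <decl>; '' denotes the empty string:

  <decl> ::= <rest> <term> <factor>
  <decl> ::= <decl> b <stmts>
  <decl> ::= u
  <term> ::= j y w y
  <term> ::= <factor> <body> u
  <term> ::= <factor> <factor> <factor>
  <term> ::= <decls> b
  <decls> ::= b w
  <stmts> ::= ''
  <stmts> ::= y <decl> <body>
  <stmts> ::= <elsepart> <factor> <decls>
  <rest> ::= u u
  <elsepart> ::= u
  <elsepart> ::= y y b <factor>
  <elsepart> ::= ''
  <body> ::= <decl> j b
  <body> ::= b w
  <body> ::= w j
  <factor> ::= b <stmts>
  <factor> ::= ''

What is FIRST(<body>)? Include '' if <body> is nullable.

{ b, u, w }

From <body> ::= <decl> j b: add FIRST(<decl>) = { u }.
<body> ::= b w contributes {b}.
<body> ::= w j contributes {w}.
Union: FIRST(<body>) = { b, u, w }.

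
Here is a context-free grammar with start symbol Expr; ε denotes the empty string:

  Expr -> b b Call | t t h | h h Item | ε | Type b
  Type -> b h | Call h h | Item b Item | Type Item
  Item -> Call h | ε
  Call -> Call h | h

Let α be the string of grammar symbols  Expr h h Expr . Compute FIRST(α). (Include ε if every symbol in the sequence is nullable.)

Add FIRST(Expr)\{ε} = { b, h, t }; Expr is nullable, continue.
h is a terminal; add {h} and stop.

{ b, h, t }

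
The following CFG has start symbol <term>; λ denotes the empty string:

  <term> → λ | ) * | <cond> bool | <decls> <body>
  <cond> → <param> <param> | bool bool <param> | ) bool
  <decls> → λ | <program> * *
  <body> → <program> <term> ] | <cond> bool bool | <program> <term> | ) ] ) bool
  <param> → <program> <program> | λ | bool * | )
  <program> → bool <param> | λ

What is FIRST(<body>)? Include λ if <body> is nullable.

{ ), *, ], bool, λ }

From <body> → <program> <term> ]: <program>, <term> nullable, take FIRST(<program>) ∪ FIRST(<term>) ∪ {]} = { ), *, ], bool }.
From <body> → <cond> bool bool: <cond> nullable, take FIRST(<cond>) ∪ {bool} = { ), bool }.
From <body> → <program> <term>: <program>, <term> nullable, take FIRST(<program>) ∪ FIRST(<term>) = { ), *, ], bool }; also λ since the whole RHS is nullable.
<body> → ) ] ) bool contributes {)}.
Union: FIRST(<body>) = { ), *, ], bool, λ }.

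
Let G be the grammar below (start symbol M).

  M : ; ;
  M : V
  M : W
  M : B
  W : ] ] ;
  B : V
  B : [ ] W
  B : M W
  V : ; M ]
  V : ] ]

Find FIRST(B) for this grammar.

From B : V: add FIRST(V) = { ;, ] }.
B : [ ] W contributes {[}.
From B : M W: add FIRST(M) = { ;, [, ] }.
Union: FIRST(B) = { ;, [, ] }.

{ ;, [, ] }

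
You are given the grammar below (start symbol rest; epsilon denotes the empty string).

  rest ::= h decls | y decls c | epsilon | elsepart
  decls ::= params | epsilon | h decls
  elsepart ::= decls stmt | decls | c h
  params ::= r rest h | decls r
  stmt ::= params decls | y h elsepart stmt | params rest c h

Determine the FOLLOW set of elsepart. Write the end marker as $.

{ $, c, h, r, y }

In rest ::= elsepart: elsepart is at the end, add FOLLOW(rest) = { $, c, h }.
In stmt ::= y h elsepart stmt: add FIRST(stmt) = { h, r, y }.
Union: FOLLOW(elsepart) = { $, c, h, r, y }.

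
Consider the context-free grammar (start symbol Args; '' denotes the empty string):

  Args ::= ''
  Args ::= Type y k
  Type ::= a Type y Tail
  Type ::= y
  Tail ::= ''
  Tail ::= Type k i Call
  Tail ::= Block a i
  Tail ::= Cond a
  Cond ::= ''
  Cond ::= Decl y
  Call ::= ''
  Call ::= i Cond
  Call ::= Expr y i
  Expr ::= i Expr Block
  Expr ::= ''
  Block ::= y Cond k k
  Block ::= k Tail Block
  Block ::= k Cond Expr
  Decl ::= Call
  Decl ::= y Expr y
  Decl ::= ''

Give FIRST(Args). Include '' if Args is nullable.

{ a, y, '' }

Args ::= '' contributes ''.
From Args ::= Type y k: add FIRST(Type) = { a, y }.
Union: FIRST(Args) = { a, y, '' }.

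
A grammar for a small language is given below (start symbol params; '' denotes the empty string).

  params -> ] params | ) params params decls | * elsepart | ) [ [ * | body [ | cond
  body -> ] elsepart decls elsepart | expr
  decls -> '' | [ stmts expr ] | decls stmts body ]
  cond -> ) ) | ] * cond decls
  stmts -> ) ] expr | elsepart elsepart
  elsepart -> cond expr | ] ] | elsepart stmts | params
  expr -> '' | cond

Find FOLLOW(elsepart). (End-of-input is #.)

{ #, ), *, [, ] }

In params -> * elsepart: elsepart is at the end, add FOLLOW(params) = { #, ), *, [, ] }.
In body -> ] elsepart decls elsepart: add FIRST(decls elsepart) = { ), *, [, ] }.
In body -> ] elsepart decls elsepart: elsepart is at the end, add FOLLOW(body) = { [, ] }.
In stmts -> elsepart elsepart: add FIRST(elsepart) = { ), *, [, ] }.
In stmts -> elsepart elsepart: elsepart is at the end, add FOLLOW(stmts) = { #, ), *, [, ] }.
In elsepart -> elsepart stmts: add FIRST(stmts) = { ), *, [, ] }.
Union: FOLLOW(elsepart) = { #, ), *, [, ] }.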